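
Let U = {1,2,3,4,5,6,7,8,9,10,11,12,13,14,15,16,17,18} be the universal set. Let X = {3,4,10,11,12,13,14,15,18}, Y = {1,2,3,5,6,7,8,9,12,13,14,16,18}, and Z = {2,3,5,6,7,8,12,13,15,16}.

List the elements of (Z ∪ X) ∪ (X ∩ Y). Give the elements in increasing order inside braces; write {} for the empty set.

{2,3,4,5,6,7,8,10,11,12,13,14,15,16,18}

Z ∪ X = {2,3,4,5,6,7,8,10,11,12,13,14,15,16,18}
X ∩ Y = {3,12,13,14,18}
(Z ∪ X) ∪ (X ∩ Y) = {2,3,4,5,6,7,8,10,11,12,13,14,15,16,18}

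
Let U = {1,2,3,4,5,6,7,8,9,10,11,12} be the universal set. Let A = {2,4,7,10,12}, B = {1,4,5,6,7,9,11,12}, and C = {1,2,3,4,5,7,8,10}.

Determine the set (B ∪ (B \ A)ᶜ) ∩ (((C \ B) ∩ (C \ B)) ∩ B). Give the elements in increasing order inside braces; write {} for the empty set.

{}

B \ A = {1,5,6,9,11}
(B \ A)ᶜ = {2,3,4,7,8,10,12}
B ∪ (B \ A)ᶜ = {1,2,3,4,5,6,7,8,9,10,11,12}
C \ B = {2,3,8,10}
(C \ B) ∩ (C \ B) = {2,3,8,10}
((C \ B) ∩ (C \ B)) ∩ B = {}
(B ∪ (B \ A)ᶜ) ∩ (((C \ B) ∩ (C \ B)) ∩ B) = {}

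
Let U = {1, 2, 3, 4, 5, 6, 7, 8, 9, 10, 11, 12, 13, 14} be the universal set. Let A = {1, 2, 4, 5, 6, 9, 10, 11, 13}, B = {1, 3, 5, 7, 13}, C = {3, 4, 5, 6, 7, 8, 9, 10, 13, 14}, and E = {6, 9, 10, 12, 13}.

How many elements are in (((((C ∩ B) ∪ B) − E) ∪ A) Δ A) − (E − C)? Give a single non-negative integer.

2

C ∩ B = {3, 5, 7, 13}
(C ∩ B) ∪ B = {1, 3, 5, 7, 13}
((C ∩ B) ∪ B) − E = {1, 3, 5, 7}
(((C ∩ B) ∪ B) − E) ∪ A = {1, 2, 3, 4, 5, 6, 7, 9, 10, 11, 13}
((((C ∩ B) ∪ B) − E) ∪ A) Δ A = {3, 7}
E − C = {12}
(((((C ∩ B) ∪ B) − E) ∪ A) Δ A) − (E − C) = {3, 7}
|(((((C ∩ B) ∪ B) − E) ∪ A) Δ A) − (E − C)| = 2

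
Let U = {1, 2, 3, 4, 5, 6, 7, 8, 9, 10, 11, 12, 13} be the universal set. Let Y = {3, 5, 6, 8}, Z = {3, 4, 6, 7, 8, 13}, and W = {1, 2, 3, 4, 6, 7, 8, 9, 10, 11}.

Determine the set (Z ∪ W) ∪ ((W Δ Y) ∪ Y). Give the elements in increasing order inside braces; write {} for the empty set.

{1, 2, 3, 4, 5, 6, 7, 8, 9, 10, 11, 13}

Z ∪ W = {1, 2, 3, 4, 6, 7, 8, 9, 10, 11, 13}
W Δ Y = {1, 2, 4, 5, 7, 9, 10, 11}
(W Δ Y) ∪ Y = {1, 2, 3, 4, 5, 6, 7, 8, 9, 10, 11}
(Z ∪ W) ∪ ((W Δ Y) ∪ Y) = {1, 2, 3, 4, 5, 6, 7, 8, 9, 10, 11, 13}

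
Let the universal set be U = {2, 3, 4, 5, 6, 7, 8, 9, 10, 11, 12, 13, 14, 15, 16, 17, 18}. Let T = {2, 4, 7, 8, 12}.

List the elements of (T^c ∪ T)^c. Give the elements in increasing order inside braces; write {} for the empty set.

T^c = {3, 5, 6, 9, 10, 11, 13, 14, 15, 16, 17, 18}
T^c ∪ T = {2, 3, 4, 5, 6, 7, 8, 9, 10, 11, 12, 13, 14, 15, 16, 17, 18}
(T^c ∪ T)^c = {}

{}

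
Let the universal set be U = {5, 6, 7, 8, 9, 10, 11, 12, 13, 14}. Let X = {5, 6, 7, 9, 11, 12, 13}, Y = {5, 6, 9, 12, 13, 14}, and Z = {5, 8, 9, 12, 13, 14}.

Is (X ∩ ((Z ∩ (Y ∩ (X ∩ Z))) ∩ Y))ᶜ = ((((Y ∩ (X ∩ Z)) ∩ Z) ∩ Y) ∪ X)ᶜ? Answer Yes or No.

No

X ∩ Z = {5, 9, 12, 13}
Y ∩ (X ∩ Z) = {5, 9, 12, 13}
Z ∩ (Y ∩ (X ∩ Z)) = {5, 9, 12, 13}
(Z ∩ (Y ∩ (X ∩ Z))) ∩ Y = {5, 9, 12, 13}
X ∩ ((Z ∩ (Y ∩ (X ∩ Z))) ∩ Y) = {5, 9, 12, 13}
(X ∩ ((Z ∩ (Y ∩ (X ∩ Z))) ∩ Y))ᶜ = {6, 7, 8, 10, 11, 14}
(Y ∩ (X ∩ Z)) ∩ Z = {5, 9, 12, 13}
((Y ∩ (X ∩ Z)) ∩ Z) ∩ Y = {5, 9, 12, 13}
(((Y ∩ (X ∩ Z)) ∩ Z) ∩ Y) ∪ X = {5, 6, 7, 9, 11, 12, 13}
((((Y ∩ (X ∩ Z)) ∩ Z) ∩ Y) ∪ X)ᶜ = {8, 10, 14}
6 ∈ (X ∩ ((Z ∩ (Y ∩ (X ∩ Z))) ∩ Y))ᶜ but 6 ∉ ((((Y ∩ (X ∩ Z)) ∩ Z) ∩ Y) ∪ X)ᶜ, so they differ.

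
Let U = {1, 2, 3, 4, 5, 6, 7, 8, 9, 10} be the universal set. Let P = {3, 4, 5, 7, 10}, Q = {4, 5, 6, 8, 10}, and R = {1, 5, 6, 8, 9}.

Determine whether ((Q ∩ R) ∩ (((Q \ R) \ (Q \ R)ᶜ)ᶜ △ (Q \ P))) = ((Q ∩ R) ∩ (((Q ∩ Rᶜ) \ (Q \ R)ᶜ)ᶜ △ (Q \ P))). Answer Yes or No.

Yes

Q ∩ R = {5, 6, 8}
Q \ R = {4, 10}
(Q \ R)ᶜ = {1, 2, 3, 5, 6, 7, 8, 9}
(Q \ R) \ (Q \ R)ᶜ = {4, 10}
((Q \ R) \ (Q \ R)ᶜ)ᶜ = {1, 2, 3, 5, 6, 7, 8, 9}
Q \ P = {6, 8}
((Q \ R) \ (Q \ R)ᶜ)ᶜ △ (Q \ P) = {1, 2, 3, 5, 7, 9}
(Q ∩ R) ∩ (((Q \ R) \ (Q \ R)ᶜ)ᶜ △ (Q \ P)) = {5}
Rᶜ = {2, 3, 4, 7, 10}
Q ∩ Rᶜ = {4, 10}
(Q ∩ Rᶜ) \ (Q \ R)ᶜ = {4, 10}
((Q ∩ Rᶜ) \ (Q \ R)ᶜ)ᶜ = {1, 2, 3, 5, 6, 7, 8, 9}
((Q ∩ Rᶜ) \ (Q \ R)ᶜ)ᶜ △ (Q \ P) = {1, 2, 3, 5, 7, 9}
(Q ∩ R) ∩ (((Q ∩ Rᶜ) \ (Q \ R)ᶜ)ᶜ △ (Q \ P)) = {5}
Both equal {5}, so (Q ∩ R) ∩ (((Q \ R) \ (Q \ R)ᶜ)ᶜ △ (Q \ P)) = (Q ∩ R) ∩ (((Q ∩ Rᶜ) \ (Q \ R)ᶜ)ᶜ △ (Q \ P)).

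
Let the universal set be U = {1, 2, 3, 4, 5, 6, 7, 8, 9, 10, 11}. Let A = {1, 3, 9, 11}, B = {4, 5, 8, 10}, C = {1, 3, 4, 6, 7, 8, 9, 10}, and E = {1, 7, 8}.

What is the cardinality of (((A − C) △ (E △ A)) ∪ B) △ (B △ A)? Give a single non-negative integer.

A − C = {11}
E △ A = {3, 7, 8, 9, 11}
(A − C) △ (E △ A) = {3, 7, 8, 9}
((A − C) △ (E △ A)) ∪ B = {3, 4, 5, 7, 8, 9, 10}
B △ A = {1, 3, 4, 5, 8, 9, 10, 11}
(((A − C) △ (E △ A)) ∪ B) △ (B △ A) = {1, 7, 11}
|(((A − C) △ (E △ A)) ∪ B) △ (B △ A)| = 3

3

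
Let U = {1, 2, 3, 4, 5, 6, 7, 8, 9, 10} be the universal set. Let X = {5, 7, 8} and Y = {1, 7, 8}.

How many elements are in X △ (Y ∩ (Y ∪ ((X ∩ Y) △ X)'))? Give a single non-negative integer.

X ∩ Y = {7, 8}
(X ∩ Y) △ X = {5}
((X ∩ Y) △ X)' = {1, 2, 3, 4, 6, 7, 8, 9, 10}
Y ∪ ((X ∩ Y) △ X)' = {1, 2, 3, 4, 6, 7, 8, 9, 10}
Y ∩ (Y ∪ ((X ∩ Y) △ X)') = {1, 7, 8}
X △ (Y ∩ (Y ∪ ((X ∩ Y) △ X)')) = {1, 5}
|X △ (Y ∩ (Y ∪ ((X ∩ Y) △ X)'))| = 2

2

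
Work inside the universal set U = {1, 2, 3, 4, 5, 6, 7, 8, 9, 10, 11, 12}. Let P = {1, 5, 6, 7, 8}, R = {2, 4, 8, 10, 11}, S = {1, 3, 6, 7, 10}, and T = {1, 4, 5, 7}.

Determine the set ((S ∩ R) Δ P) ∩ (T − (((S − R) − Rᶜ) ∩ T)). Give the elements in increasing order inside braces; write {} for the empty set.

{1, 5, 7}

S ∩ R = {10}
(S ∩ R) Δ P = {1, 5, 6, 7, 8, 10}
S − R = {1, 3, 6, 7}
Rᶜ = {1, 3, 5, 6, 7, 9, 12}
(S − R) − Rᶜ = {}
((S − R) − Rᶜ) ∩ T = {}
T − (((S − R) − Rᶜ) ∩ T) = {1, 4, 5, 7}
((S ∩ R) Δ P) ∩ (T − (((S − R) − Rᶜ) ∩ T)) = {1, 5, 7}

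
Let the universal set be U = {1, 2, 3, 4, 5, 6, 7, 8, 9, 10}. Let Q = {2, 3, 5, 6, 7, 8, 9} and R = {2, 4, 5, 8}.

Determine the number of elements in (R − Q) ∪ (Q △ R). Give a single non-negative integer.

R − Q = {4}
Q △ R = {3, 4, 6, 7, 9}
(R − Q) ∪ (Q △ R) = {3, 4, 6, 7, 9}
|(R − Q) ∪ (Q △ R)| = 5

5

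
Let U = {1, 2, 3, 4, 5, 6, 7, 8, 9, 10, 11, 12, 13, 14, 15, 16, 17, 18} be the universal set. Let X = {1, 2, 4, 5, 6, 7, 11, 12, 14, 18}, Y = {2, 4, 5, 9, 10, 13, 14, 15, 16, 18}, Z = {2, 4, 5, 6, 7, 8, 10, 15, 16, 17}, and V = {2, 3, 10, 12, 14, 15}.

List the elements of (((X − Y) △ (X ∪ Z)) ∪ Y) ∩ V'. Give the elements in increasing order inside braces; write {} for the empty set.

{4, 5, 8, 9, 13, 16, 17, 18}

X − Y = {1, 6, 7, 11, 12}
X ∪ Z = {1, 2, 4, 5, 6, 7, 8, 10, 11, 12, 14, 15, 16, 17, 18}
(X − Y) △ (X ∪ Z) = {2, 4, 5, 8, 10, 14, 15, 16, 17, 18}
((X − Y) △ (X ∪ Z)) ∪ Y = {2, 4, 5, 8, 9, 10, 13, 14, 15, 16, 17, 18}
V' = {1, 4, 5, 6, 7, 8, 9, 11, 13, 16, 17, 18}
(((X − Y) △ (X ∪ Z)) ∪ Y) ∩ V' = {4, 5, 8, 9, 13, 16, 17, 18}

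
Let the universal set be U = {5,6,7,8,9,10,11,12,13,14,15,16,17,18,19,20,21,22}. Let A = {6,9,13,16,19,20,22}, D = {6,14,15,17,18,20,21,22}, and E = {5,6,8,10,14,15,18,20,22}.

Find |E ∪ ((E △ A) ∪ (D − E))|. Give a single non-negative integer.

15

E △ A = {5,8,9,10,13,14,15,16,18,19}
D − E = {17,21}
(E △ A) ∪ (D − E) = {5,8,9,10,13,14,15,16,17,18,19,21}
E ∪ ((E △ A) ∪ (D − E)) = {5,6,8,9,10,13,14,15,16,17,18,19,20,21,22}
|E ∪ ((E △ A) ∪ (D − E))| = 15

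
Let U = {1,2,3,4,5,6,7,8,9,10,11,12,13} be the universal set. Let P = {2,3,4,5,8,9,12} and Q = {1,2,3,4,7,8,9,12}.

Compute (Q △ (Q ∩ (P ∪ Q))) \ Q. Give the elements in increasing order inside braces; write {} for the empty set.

{}

P ∪ Q = {1,2,3,4,5,7,8,9,12}
Q ∩ (P ∪ Q) = {1,2,3,4,7,8,9,12}
Q △ (Q ∩ (P ∪ Q)) = {}
(Q △ (Q ∩ (P ∪ Q))) \ Q = {}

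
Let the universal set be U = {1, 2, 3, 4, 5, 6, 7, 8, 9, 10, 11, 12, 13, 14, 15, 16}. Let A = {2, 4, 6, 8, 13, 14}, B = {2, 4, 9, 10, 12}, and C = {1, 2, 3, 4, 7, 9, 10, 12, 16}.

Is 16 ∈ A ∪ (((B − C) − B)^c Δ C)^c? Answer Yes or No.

Yes

16 ∉ B and 16 ∈ C, so 16 ∉ B − C
16 ∉ (B − C) and 16 ∉ B, so 16 ∉ (B − C) − B
16 ∈ ((B − C) − B)^c since 16 ∉ ((B − C) − B)
16 ∈ ((B − C) − B)^c and 16 ∈ C, so 16 ∉ ((B − C) − B)^c Δ C
16 ∈ (((B − C) − B)^c Δ C)^c since 16 ∉ (((B − C) − B)^c Δ C)
16 ∉ A and 16 ∈ (((B − C) − B)^c Δ C)^c, so 16 ∈ A ∪ (((B − C) − B)^c Δ C)^c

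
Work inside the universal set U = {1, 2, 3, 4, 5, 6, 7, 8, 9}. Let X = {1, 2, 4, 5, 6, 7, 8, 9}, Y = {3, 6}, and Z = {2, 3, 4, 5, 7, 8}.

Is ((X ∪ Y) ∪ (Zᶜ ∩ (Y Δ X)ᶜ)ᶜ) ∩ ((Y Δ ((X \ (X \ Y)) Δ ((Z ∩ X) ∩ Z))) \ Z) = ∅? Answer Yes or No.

Yes

X ∪ Y = {1, 2, 3, 4, 5, 6, 7, 8, 9}
Zᶜ = {1, 6, 9}
Y Δ X = {1, 2, 3, 4, 5, 7, 8, 9}
(Y Δ X)ᶜ = {6}
Zᶜ ∩ (Y Δ X)ᶜ = {6}
(Zᶜ ∩ (Y Δ X)ᶜ)ᶜ = {1, 2, 3, 4, 5, 7, 8, 9}
(X ∪ Y) ∪ (Zᶜ ∩ (Y Δ X)ᶜ)ᶜ = {1, 2, 3, 4, 5, 6, 7, 8, 9}
X \ Y = {1, 2, 4, 5, 7, 8, 9}
X \ (X \ Y) = {6}
Z ∩ X = {2, 4, 5, 7, 8}
(Z ∩ X) ∩ Z = {2, 4, 5, 7, 8}
(X \ (X \ Y)) Δ ((Z ∩ X) ∩ Z) = {2, 4, 5, 6, 7, 8}
Y Δ ((X \ (X \ Y)) Δ ((Z ∩ X) ∩ Z)) = {2, 3, 4, 5, 7, 8}
(Y Δ ((X \ (X \ Y)) Δ ((Z ∩ X) ∩ Z))) \ Z = {}
{1, 2, 3, 4, 5, 6, 7, 8, 9} and {} share no elements.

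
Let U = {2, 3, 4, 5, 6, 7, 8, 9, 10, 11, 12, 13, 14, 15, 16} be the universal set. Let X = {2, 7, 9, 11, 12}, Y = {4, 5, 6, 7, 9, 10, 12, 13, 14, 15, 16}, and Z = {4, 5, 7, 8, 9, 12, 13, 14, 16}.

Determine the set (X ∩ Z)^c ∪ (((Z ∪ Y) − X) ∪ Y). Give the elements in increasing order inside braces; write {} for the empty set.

X ∩ Z = {7, 9, 12}
(X ∩ Z)^c = {2, 3, 4, 5, 6, 8, 10, 11, 13, 14, 15, 16}
Z ∪ Y = {4, 5, 6, 7, 8, 9, 10, 12, 13, 14, 15, 16}
(Z ∪ Y) − X = {4, 5, 6, 8, 10, 13, 14, 15, 16}
((Z ∪ Y) − X) ∪ Y = {4, 5, 6, 7, 8, 9, 10, 12, 13, 14, 15, 16}
(X ∩ Z)^c ∪ (((Z ∪ Y) − X) ∪ Y) = {2, 3, 4, 5, 6, 7, 8, 9, 10, 11, 12, 13, 14, 15, 16}

{2, 3, 4, 5, 6, 7, 8, 9, 10, 11, 12, 13, 14, 15, 16}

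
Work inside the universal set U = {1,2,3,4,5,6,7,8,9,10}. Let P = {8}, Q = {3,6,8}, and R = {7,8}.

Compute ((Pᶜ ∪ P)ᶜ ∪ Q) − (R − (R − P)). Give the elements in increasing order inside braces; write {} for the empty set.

{3,6}

Pᶜ = {1,2,3,4,5,6,7,9,10}
Pᶜ ∪ P = {1,2,3,4,5,6,7,8,9,10}
(Pᶜ ∪ P)ᶜ = {}
(Pᶜ ∪ P)ᶜ ∪ Q = {3,6,8}
R − P = {7}
R − (R − P) = {8}
((Pᶜ ∪ P)ᶜ ∪ Q) − (R − (R − P)) = {3,6}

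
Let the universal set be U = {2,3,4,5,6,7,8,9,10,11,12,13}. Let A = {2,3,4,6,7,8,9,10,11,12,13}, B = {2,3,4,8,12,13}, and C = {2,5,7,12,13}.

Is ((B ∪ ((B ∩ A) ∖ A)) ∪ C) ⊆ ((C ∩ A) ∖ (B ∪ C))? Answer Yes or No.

No

B ∩ A = {2,3,4,8,12,13}
(B ∩ A) ∖ A = {}
B ∪ ((B ∩ A) ∖ A) = {2,3,4,8,12,13}
(B ∪ ((B ∩ A) ∖ A)) ∪ C = {2,3,4,5,7,8,12,13}
C ∩ A = {2,7,12,13}
B ∪ C = {2,3,4,5,7,8,12,13}
(C ∩ A) ∖ (B ∪ C) = {}
2 ∈ (B ∪ ((B ∩ A) ∖ A)) ∪ C but 2 ∉ (C ∩ A) ∖ (B ∪ C), so the inclusion fails.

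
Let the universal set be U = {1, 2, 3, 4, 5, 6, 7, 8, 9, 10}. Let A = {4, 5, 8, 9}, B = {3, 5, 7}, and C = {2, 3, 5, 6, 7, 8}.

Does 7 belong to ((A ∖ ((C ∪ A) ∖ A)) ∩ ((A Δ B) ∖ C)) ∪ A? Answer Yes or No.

No

7 ∈ C and 7 ∉ A, so 7 ∈ C ∪ A
7 ∈ (C ∪ A) and 7 ∉ A, so 7 ∈ (C ∪ A) ∖ A
7 ∉ A and 7 ∈ ((C ∪ A) ∖ A), so 7 ∉ A ∖ ((C ∪ A) ∖ A)
7 ∉ A and 7 ∈ B, so 7 ∈ A Δ B
7 ∈ (A Δ B) and 7 ∈ C, so 7 ∉ (A Δ B) ∖ C
7 ∉ (A ∖ ((C ∪ A) ∖ A)) and 7 ∉ ((A Δ B) ∖ C), so 7 ∉ (A ∖ ((C ∪ A) ∖ A)) ∩ ((A Δ B) ∖ C)
7 ∉ ((A ∖ ((C ∪ A) ∖ A)) ∩ ((A Δ B) ∖ C)) and 7 ∉ A, so 7 ∉ ((A ∖ ((C ∪ A) ∖ A)) ∩ ((A Δ B) ∖ C)) ∪ A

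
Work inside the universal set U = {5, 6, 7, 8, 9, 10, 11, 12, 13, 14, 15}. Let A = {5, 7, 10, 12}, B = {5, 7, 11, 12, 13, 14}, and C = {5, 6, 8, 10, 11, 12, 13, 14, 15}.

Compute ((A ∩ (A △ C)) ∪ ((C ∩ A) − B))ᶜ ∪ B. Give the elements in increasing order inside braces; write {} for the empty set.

{5, 6, 7, 8, 9, 11, 12, 13, 14, 15}

A △ C = {6, 7, 8, 11, 13, 14, 15}
A ∩ (A △ C) = {7}
C ∩ A = {5, 10, 12}
(C ∩ A) − B = {10}
(A ∩ (A △ C)) ∪ ((C ∩ A) − B) = {7, 10}
((A ∩ (A △ C)) ∪ ((C ∩ A) − B))ᶜ = {5, 6, 8, 9, 11, 12, 13, 14, 15}
((A ∩ (A △ C)) ∪ ((C ∩ A) − B))ᶜ ∪ B = {5, 6, 7, 8, 9, 11, 12, 13, 14, 15}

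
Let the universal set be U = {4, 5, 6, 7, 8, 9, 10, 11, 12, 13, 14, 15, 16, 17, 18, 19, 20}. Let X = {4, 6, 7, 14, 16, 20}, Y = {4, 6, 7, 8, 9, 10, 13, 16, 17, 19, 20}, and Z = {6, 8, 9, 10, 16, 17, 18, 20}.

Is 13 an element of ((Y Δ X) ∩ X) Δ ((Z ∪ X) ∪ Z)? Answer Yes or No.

13 ∈ Y and 13 ∉ X, so 13 ∈ Y Δ X
13 ∈ (Y Δ X) and 13 ∉ X, so 13 ∉ (Y Δ X) ∩ X
13 ∉ Z and 13 ∉ X, so 13 ∉ Z ∪ X
13 ∉ (Z ∪ X) and 13 ∉ Z, so 13 ∉ (Z ∪ X) ∪ Z
13 ∉ ((Y Δ X) ∩ X) and 13 ∉ ((Z ∪ X) ∪ Z), so 13 ∉ ((Y Δ X) ∩ X) Δ ((Z ∪ X) ∪ Z)

No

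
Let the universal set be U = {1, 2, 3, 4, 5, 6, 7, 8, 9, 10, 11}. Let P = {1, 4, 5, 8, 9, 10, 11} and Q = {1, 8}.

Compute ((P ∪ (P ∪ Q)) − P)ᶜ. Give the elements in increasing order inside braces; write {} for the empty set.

{1, 2, 3, 4, 5, 6, 7, 8, 9, 10, 11}

P ∪ Q = {1, 4, 5, 8, 9, 10, 11}
P ∪ (P ∪ Q) = {1, 4, 5, 8, 9, 10, 11}
(P ∪ (P ∪ Q)) − P = {}
((P ∪ (P ∪ Q)) − P)ᶜ = {1, 2, 3, 4, 5, 6, 7, 8, 9, 10, 11}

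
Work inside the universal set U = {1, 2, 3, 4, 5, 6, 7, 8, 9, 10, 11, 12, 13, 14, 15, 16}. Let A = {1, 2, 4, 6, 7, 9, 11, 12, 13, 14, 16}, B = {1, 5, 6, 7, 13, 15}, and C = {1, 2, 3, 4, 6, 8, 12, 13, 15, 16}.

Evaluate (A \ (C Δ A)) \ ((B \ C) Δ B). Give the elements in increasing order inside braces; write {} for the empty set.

{2, 4, 12, 16}

C Δ A = {3, 7, 8, 9, 11, 14, 15}
A \ (C Δ A) = {1, 2, 4, 6, 12, 13, 16}
B \ C = {5, 7}
(B \ C) Δ B = {1, 6, 13, 15}
(A \ (C Δ A)) \ ((B \ C) Δ B) = {2, 4, 12, 16}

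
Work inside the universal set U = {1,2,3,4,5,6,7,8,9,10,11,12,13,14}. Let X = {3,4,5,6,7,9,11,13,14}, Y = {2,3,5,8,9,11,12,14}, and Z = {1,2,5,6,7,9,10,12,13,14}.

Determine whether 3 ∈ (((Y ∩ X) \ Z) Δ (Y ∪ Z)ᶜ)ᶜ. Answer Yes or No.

No

3 ∈ Y and 3 ∈ X, so 3 ∈ Y ∩ X
3 ∈ (Y ∩ X) and 3 ∉ Z, so 3 ∈ (Y ∩ X) \ Z
3 ∈ Y and 3 ∉ Z, so 3 ∈ Y ∪ Z
3 ∉ (Y ∪ Z)ᶜ since 3 ∈ (Y ∪ Z)
3 ∈ ((Y ∩ X) \ Z) and 3 ∉ (Y ∪ Z)ᶜ, so 3 ∈ ((Y ∩ X) \ Z) Δ (Y ∪ Z)ᶜ
3 ∉ (((Y ∩ X) \ Z) Δ (Y ∪ Z)ᶜ)ᶜ since 3 ∈ (((Y ∩ X) \ Z) Δ (Y ∪ Z)ᶜ)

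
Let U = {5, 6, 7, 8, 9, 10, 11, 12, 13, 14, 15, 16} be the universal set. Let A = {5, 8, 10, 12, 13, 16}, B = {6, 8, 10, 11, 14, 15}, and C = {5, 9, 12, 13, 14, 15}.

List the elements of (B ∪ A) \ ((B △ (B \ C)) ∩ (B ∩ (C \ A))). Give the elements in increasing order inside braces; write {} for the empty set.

B ∪ A = {5, 6, 8, 10, 11, 12, 13, 14, 15, 16}
B \ C = {6, 8, 10, 11}
B △ (B \ C) = {14, 15}
C \ A = {9, 14, 15}
B ∩ (C \ A) = {14, 15}
(B △ (B \ C)) ∩ (B ∩ (C \ A)) = {14, 15}
(B ∪ A) \ ((B △ (B \ C)) ∩ (B ∩ (C \ A))) = {5, 6, 8, 10, 11, 12, 13, 16}

{5, 6, 8, 10, 11, 12, 13, 16}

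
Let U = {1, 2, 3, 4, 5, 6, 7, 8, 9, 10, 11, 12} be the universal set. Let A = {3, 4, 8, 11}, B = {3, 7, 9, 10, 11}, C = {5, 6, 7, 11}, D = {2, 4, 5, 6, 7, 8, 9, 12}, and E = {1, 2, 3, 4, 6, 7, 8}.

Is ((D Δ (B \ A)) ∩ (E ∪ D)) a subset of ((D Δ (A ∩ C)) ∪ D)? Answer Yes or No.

B \ A = {7, 9, 10}
D Δ (B \ A) = {2, 4, 5, 6, 8, 10, 12}
E ∪ D = {1, 2, 3, 4, 5, 6, 7, 8, 9, 12}
(D Δ (B \ A)) ∩ (E ∪ D) = {2, 4, 5, 6, 8, 12}
A ∩ C = {11}
D Δ (A ∩ C) = {2, 4, 5, 6, 7, 8, 9, 11, 12}
(D Δ (A ∩ C)) ∪ D = {2, 4, 5, 6, 7, 8, 9, 11, 12}
Every element of {2, 4, 5, 6, 8, 12} is in {2, 4, 5, 6, 7, 8, 9, 11, 12}, so (D Δ (B \ A)) ∩ (E ∪ D) ⊆ (D Δ (A ∩ C)) ∪ D.

Yes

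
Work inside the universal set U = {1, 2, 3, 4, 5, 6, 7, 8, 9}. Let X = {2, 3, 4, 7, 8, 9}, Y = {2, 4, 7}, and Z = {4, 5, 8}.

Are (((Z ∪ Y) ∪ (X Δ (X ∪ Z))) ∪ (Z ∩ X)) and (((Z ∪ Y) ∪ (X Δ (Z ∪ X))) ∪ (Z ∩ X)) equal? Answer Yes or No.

Z ∪ Y = {2, 4, 5, 7, 8}
X ∪ Z = {2, 3, 4, 5, 7, 8, 9}
X Δ (X ∪ Z) = {5}
(Z ∪ Y) ∪ (X Δ (X ∪ Z)) = {2, 4, 5, 7, 8}
Z ∩ X = {4, 8}
((Z ∪ Y) ∪ (X Δ (X ∪ Z))) ∪ (Z ∩ X) = {2, 4, 5, 7, 8}
Z ∪ X = {2, 3, 4, 5, 7, 8, 9}
X Δ (Z ∪ X) = {5}
(Z ∪ Y) ∪ (X Δ (Z ∪ X)) = {2, 4, 5, 7, 8}
((Z ∪ Y) ∪ (X Δ (Z ∪ X))) ∪ (Z ∩ X) = {2, 4, 5, 7, 8}
Both equal {2, 4, 5, 7, 8}, so ((Z ∪ Y) ∪ (X Δ (X ∪ Z))) ∪ (Z ∩ X) = ((Z ∪ Y) ∪ (X Δ (Z ∪ X))) ∪ (Z ∩ X).

Yes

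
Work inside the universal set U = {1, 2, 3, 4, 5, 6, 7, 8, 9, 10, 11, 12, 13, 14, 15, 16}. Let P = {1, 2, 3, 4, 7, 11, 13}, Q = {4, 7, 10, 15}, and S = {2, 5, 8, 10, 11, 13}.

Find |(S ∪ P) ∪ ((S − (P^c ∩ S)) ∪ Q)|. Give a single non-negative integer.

11

S ∪ P = {1, 2, 3, 4, 5, 7, 8, 10, 11, 13}
P^c = {5, 6, 8, 9, 10, 12, 14, 15, 16}
P^c ∩ S = {5, 8, 10}
S − (P^c ∩ S) = {2, 11, 13}
(S − (P^c ∩ S)) ∪ Q = {2, 4, 7, 10, 11, 13, 15}
(S ∪ P) ∪ ((S − (P^c ∩ S)) ∪ Q) = {1, 2, 3, 4, 5, 7, 8, 10, 11, 13, 15}
|(S ∪ P) ∪ ((S − (P^c ∩ S)) ∪ Q)| = 11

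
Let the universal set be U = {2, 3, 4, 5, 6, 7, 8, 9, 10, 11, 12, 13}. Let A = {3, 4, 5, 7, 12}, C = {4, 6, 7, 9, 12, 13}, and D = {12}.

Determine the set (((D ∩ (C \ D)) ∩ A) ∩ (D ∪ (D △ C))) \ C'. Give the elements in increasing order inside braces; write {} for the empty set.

{}

C \ D = {4, 6, 7, 9, 13}
D ∩ (C \ D) = {}
(D ∩ (C \ D)) ∩ A = {}
D △ C = {4, 6, 7, 9, 13}
D ∪ (D △ C) = {4, 6, 7, 9, 12, 13}
((D ∩ (C \ D)) ∩ A) ∩ (D ∪ (D △ C)) = {}
C' = {2, 3, 5, 8, 10, 11}
(((D ∩ (C \ D)) ∩ A) ∩ (D ∪ (D △ C))) \ C' = {}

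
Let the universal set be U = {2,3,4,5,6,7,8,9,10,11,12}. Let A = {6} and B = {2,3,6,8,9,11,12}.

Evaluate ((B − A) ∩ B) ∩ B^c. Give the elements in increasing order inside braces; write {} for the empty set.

{}

B − A = {2,3,8,9,11,12}
(B − A) ∩ B = {2,3,8,9,11,12}
B^c = {4,5,7,10}
((B − A) ∩ B) ∩ B^c = {}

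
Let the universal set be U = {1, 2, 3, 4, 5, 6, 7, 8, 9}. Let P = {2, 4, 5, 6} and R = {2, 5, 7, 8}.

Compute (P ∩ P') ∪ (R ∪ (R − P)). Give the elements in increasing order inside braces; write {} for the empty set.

P' = {1, 3, 7, 8, 9}
P ∩ P' = {}
R − P = {7, 8}
R ∪ (R − P) = {2, 5, 7, 8}
(P ∩ P') ∪ (R ∪ (R − P)) = {2, 5, 7, 8}

{2, 5, 7, 8}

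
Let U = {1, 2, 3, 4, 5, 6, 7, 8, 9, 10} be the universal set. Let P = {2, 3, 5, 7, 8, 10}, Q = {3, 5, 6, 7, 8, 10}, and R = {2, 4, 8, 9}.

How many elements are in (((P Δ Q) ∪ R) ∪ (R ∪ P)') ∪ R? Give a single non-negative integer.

6

P Δ Q = {2, 6}
(P Δ Q) ∪ R = {2, 4, 6, 8, 9}
R ∪ P = {2, 3, 4, 5, 7, 8, 9, 10}
(R ∪ P)' = {1, 6}
((P Δ Q) ∪ R) ∪ (R ∪ P)' = {1, 2, 4, 6, 8, 9}
(((P Δ Q) ∪ R) ∪ (R ∪ P)') ∪ R = {1, 2, 4, 6, 8, 9}
|(((P Δ Q) ∪ R) ∪ (R ∪ P)') ∪ R| = 6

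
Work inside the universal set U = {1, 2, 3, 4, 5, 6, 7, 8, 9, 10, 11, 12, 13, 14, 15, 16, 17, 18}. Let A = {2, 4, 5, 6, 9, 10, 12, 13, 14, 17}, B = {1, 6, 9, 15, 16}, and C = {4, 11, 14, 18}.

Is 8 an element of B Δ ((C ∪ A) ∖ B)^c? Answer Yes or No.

Yes

8 ∉ C and 8 ∉ A, so 8 ∉ C ∪ A
8 ∉ (C ∪ A) and 8 ∉ B, so 8 ∉ (C ∪ A) ∖ B
8 ∈ ((C ∪ A) ∖ B)^c since 8 ∉ ((C ∪ A) ∖ B)
8 ∉ B and 8 ∈ ((C ∪ A) ∖ B)^c, so 8 ∈ B Δ ((C ∪ A) ∖ B)^c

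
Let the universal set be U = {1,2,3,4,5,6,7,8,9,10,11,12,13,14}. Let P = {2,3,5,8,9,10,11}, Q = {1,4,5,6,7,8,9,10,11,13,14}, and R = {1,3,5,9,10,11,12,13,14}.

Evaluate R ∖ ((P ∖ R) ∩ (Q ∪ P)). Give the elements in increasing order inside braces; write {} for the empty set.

P ∖ R = {2,8}
Q ∪ P = {1,2,3,4,5,6,7,8,9,10,11,13,14}
(P ∖ R) ∩ (Q ∪ P) = {2,8}
R ∖ ((P ∖ R) ∩ (Q ∪ P)) = {1,3,5,9,10,11,12,13,14}

{1,3,5,9,10,11,12,13,14}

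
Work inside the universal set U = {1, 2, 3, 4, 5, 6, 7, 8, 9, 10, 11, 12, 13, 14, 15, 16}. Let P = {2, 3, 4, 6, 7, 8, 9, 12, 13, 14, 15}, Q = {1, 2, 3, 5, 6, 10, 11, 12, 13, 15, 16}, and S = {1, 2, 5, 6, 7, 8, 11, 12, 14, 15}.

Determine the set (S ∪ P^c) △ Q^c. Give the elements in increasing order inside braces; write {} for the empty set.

{1, 2, 4, 5, 6, 9, 10, 11, 12, 15, 16}

P^c = {1, 5, 10, 11, 16}
S ∪ P^c = {1, 2, 5, 6, 7, 8, 10, 11, 12, 14, 15, 16}
Q^c = {4, 7, 8, 9, 14}
(S ∪ P^c) △ Q^c = {1, 2, 4, 5, 6, 9, 10, 11, 12, 15, 16}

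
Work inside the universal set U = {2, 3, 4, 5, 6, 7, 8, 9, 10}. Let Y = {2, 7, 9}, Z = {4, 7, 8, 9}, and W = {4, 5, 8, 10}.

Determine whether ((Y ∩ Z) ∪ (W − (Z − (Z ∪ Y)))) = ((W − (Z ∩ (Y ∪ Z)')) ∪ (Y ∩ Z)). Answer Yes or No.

Y ∩ Z = {7, 9}
Z ∪ Y = {2, 4, 7, 8, 9}
Z − (Z ∪ Y) = {}
W − (Z − (Z ∪ Y)) = {4, 5, 8, 10}
(Y ∩ Z) ∪ (W − (Z − (Z ∪ Y))) = {4, 5, 7, 8, 9, 10}
Y ∪ Z = {2, 4, 7, 8, 9}
(Y ∪ Z)' = {3, 5, 6, 10}
Z ∩ (Y ∪ Z)' = {}
W − (Z ∩ (Y ∪ Z)') = {4, 5, 8, 10}
(W − (Z ∩ (Y ∪ Z)')) ∪ (Y ∩ Z) = {4, 5, 7, 8, 9, 10}
Both equal {4, 5, 7, 8, 9, 10}, so (Y ∩ Z) ∪ (W − (Z − (Z ∪ Y))) = (W − (Z ∩ (Y ∪ Z)')) ∪ (Y ∩ Z).

Yes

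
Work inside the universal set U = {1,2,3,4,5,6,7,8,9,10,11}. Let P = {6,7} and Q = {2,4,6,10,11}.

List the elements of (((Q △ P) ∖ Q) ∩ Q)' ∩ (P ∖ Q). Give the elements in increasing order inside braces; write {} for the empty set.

Q △ P = {2,4,7,10,11}
(Q △ P) ∖ Q = {7}
((Q △ P) ∖ Q) ∩ Q = {}
(((Q △ P) ∖ Q) ∩ Q)' = {1,2,3,4,5,6,7,8,9,10,11}
P ∖ Q = {7}
(((Q △ P) ∖ Q) ∩ Q)' ∩ (P ∖ Q) = {7}

{7}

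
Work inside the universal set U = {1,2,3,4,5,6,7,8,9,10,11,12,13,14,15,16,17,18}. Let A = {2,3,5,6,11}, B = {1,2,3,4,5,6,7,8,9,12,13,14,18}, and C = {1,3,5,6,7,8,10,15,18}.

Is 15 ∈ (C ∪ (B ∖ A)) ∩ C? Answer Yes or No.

Yes

15 ∉ B and 15 ∉ A, so 15 ∉ B ∖ A
15 ∈ C and 15 ∉ (B ∖ A), so 15 ∈ C ∪ (B ∖ A)
15 ∈ (C ∪ (B ∖ A)) and 15 ∈ C, so 15 ∈ (C ∪ (B ∖ A)) ∩ C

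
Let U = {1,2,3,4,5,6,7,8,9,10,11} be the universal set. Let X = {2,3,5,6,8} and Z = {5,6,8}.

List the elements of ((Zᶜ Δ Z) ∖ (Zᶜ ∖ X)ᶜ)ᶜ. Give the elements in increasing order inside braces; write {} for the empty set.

Zᶜ = {1,2,3,4,7,9,10,11}
Zᶜ Δ Z = {1,2,3,4,5,6,7,8,9,10,11}
Zᶜ ∖ X = {1,4,7,9,10,11}
(Zᶜ ∖ X)ᶜ = {2,3,5,6,8}
(Zᶜ Δ Z) ∖ (Zᶜ ∖ X)ᶜ = {1,4,7,9,10,11}
((Zᶜ Δ Z) ∖ (Zᶜ ∖ X)ᶜ)ᶜ = {2,3,5,6,8}

{2,3,5,6,8}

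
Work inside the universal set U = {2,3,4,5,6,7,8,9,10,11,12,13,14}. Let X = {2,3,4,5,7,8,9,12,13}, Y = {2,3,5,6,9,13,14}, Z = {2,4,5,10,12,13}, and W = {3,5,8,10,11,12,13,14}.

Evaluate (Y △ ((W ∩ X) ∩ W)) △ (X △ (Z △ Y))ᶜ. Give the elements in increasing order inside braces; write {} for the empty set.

W ∩ X = {3,5,8,12,13}
(W ∩ X) ∩ W = {3,5,8,12,13}
Y △ ((W ∩ X) ∩ W) = {2,6,8,9,12,14}
Z △ Y = {3,4,6,9,10,12,14}
X △ (Z △ Y) = {2,5,6,7,8,10,13,14}
(X △ (Z △ Y))ᶜ = {3,4,9,11,12}
(Y △ ((W ∩ X) ∩ W)) △ (X △ (Z △ Y))ᶜ = {2,3,4,6,8,11,14}

{2,3,4,6,8,11,14}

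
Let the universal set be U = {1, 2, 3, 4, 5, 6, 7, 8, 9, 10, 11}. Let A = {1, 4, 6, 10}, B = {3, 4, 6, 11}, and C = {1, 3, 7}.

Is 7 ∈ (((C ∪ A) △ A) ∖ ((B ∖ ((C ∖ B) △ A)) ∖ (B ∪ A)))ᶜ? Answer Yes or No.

7 ∈ C and 7 ∉ A, so 7 ∈ C ∪ A
7 ∈ (C ∪ A) and 7 ∉ A, so 7 ∈ (C ∪ A) △ A
7 ∈ C and 7 ∉ B, so 7 ∈ C ∖ B
7 ∈ (C ∖ B) and 7 ∉ A, so 7 ∈ (C ∖ B) △ A
7 ∉ B and 7 ∈ ((C ∖ B) △ A), so 7 ∉ B ∖ ((C ∖ B) △ A)
7 ∉ B and 7 ∉ A, so 7 ∉ B ∪ A
7 ∉ (B ∖ ((C ∖ B) △ A)) and 7 ∉ (B ∪ A), so 7 ∉ (B ∖ ((C ∖ B) △ A)) ∖ (B ∪ A)
7 ∈ ((C ∪ A) △ A) and 7 ∉ ((B ∖ ((C ∖ B) △ A)) ∖ (B ∪ A)), so 7 ∈ ((C ∪ A) △ A) ∖ ((B ∖ ((C ∖ B) △ A)) ∖ (B ∪ A))
7 ∉ (((C ∪ A) △ A) ∖ ((B ∖ ((C ∖ B) △ A)) ∖ (B ∪ A)))ᶜ since 7 ∈ (((C ∪ A) △ A) ∖ ((B ∖ ((C ∖ B) △ A)) ∖ (B ∪ A)))

No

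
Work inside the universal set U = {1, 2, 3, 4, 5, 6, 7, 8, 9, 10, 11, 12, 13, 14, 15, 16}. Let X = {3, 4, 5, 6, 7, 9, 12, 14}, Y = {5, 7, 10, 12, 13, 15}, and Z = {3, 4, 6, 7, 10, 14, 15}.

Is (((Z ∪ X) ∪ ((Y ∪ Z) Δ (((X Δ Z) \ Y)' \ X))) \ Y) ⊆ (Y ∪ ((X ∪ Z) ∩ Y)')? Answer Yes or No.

Z ∪ X = {3, 4, 5, 6, 7, 9, 10, 12, 14, 15}
Y ∪ Z = {3, 4, 5, 6, 7, 10, 12, 13, 14, 15}
X Δ Z = {5, 9, 10, 12, 15}
(X Δ Z) \ Y = {9}
((X Δ Z) \ Y)' = {1, 2, 3, 4, 5, 6, 7, 8, 10, 11, 12, 13, 14, 15, 16}
((X Δ Z) \ Y)' \ X = {1, 2, 8, 10, 11, 13, 15, 16}
(Y ∪ Z) Δ (((X Δ Z) \ Y)' \ X) = {1, 2, 3, 4, 5, 6, 7, 8, 11, 12, 14, 16}
(Z ∪ X) ∪ ((Y ∪ Z) Δ (((X Δ Z) \ Y)' \ X)) = {1, 2, 3, 4, 5, 6, 7, 8, 9, 10, 11, 12, 14, 15, 16}
((Z ∪ X) ∪ ((Y ∪ Z) Δ (((X Δ Z) \ Y)' \ X))) \ Y = {1, 2, 3, 4, 6, 8, 9, 11, 14, 16}
X ∪ Z = {3, 4, 5, 6, 7, 9, 10, 12, 14, 15}
(X ∪ Z) ∩ Y = {5, 7, 10, 12, 15}
((X ∪ Z) ∩ Y)' = {1, 2, 3, 4, 6, 8, 9, 11, 13, 14, 16}
Y ∪ ((X ∪ Z) ∩ Y)' = {1, 2, 3, 4, 5, 6, 7, 8, 9, 10, 11, 12, 13, 14, 15, 16}
Every element of {1, 2, 3, 4, 6, 8, 9, 11, 14, 16} is in {1, 2, 3, 4, 5, 6, 7, 8, 9, 10, 11, 12, 13, 14, 15, 16}, so ((Z ∪ X) ∪ ((Y ∪ Z) Δ (((X Δ Z) \ Y)' \ X))) \ Y ⊆ Y ∪ ((X ∪ Z) ∩ Y)'.

Yes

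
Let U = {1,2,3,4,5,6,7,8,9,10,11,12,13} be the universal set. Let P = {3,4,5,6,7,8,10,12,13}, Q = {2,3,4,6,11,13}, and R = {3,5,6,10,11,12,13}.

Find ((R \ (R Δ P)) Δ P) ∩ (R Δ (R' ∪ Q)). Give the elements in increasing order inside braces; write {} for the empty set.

{4,7,8}

R Δ P = {4,7,8,11}
R \ (R Δ P) = {3,5,6,10,12,13}
(R \ (R Δ P)) Δ P = {4,7,8}
R' = {1,2,4,7,8,9}
R' ∪ Q = {1,2,3,4,6,7,8,9,11,13}
R Δ (R' ∪ Q) = {1,2,4,5,7,8,9,10,12}
((R \ (R Δ P)) Δ P) ∩ (R Δ (R' ∪ Q)) = {4,7,8}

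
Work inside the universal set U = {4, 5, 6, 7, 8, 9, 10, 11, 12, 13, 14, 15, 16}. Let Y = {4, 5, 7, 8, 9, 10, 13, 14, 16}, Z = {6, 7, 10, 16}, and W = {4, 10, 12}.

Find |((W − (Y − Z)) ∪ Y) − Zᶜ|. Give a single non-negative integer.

3

Y − Z = {4, 5, 8, 9, 13, 14}
W − (Y − Z) = {10, 12}
(W − (Y − Z)) ∪ Y = {4, 5, 7, 8, 9, 10, 12, 13, 14, 16}
Zᶜ = {4, 5, 8, 9, 11, 12, 13, 14, 15}
((W − (Y − Z)) ∪ Y) − Zᶜ = {7, 10, 16}
|((W − (Y − Z)) ∪ Y) − Zᶜ| = 3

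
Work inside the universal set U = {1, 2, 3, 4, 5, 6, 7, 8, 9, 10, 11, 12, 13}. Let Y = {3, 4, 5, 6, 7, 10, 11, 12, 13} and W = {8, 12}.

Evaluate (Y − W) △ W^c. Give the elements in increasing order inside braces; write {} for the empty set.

{1, 2, 9}

Y − W = {3, 4, 5, 6, 7, 10, 11, 13}
W^c = {1, 2, 3, 4, 5, 6, 7, 9, 10, 11, 13}
(Y − W) △ W^c = {1, 2, 9}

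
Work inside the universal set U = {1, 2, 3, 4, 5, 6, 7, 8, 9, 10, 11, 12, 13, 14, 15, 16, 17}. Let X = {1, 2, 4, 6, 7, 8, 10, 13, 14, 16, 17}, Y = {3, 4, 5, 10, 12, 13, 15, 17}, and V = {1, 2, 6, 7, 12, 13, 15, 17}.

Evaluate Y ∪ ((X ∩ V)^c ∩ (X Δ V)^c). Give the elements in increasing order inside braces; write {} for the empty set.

X ∩ V = {1, 2, 6, 7, 13, 17}
(X ∩ V)^c = {3, 4, 5, 8, 9, 10, 11, 12, 14, 15, 16}
X Δ V = {4, 8, 10, 12, 14, 15, 16}
(X Δ V)^c = {1, 2, 3, 5, 6, 7, 9, 11, 13, 17}
(X ∩ V)^c ∩ (X Δ V)^c = {3, 5, 9, 11}
Y ∪ ((X ∩ V)^c ∩ (X Δ V)^c) = {3, 4, 5, 9, 10, 11, 12, 13, 15, 17}

{3, 4, 5, 9, 10, 11, 12, 13, 15, 17}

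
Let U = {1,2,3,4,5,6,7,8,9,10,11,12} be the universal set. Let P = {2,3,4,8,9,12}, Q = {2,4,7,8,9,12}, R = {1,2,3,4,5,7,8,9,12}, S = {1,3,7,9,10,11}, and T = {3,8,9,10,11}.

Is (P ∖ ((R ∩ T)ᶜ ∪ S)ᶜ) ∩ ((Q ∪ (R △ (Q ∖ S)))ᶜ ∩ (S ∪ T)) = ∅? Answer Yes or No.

R ∩ T = {3,8,9}
(R ∩ T)ᶜ = {1,2,4,5,6,7,10,11,12}
(R ∩ T)ᶜ ∪ S = {1,2,3,4,5,6,7,9,10,11,12}
((R ∩ T)ᶜ ∪ S)ᶜ = {8}
P ∖ ((R ∩ T)ᶜ ∪ S)ᶜ = {2,3,4,9,12}
Q ∖ S = {2,4,8,12}
R △ (Q ∖ S) = {1,3,5,7,9}
Q ∪ (R △ (Q ∖ S)) = {1,2,3,4,5,7,8,9,12}
(Q ∪ (R △ (Q ∖ S)))ᶜ = {6,10,11}
S ∪ T = {1,3,7,8,9,10,11}
(Q ∪ (R △ (Q ∖ S)))ᶜ ∩ (S ∪ T) = {10,11}
{2,3,4,9,12} and {10,11} share no elements.

Yes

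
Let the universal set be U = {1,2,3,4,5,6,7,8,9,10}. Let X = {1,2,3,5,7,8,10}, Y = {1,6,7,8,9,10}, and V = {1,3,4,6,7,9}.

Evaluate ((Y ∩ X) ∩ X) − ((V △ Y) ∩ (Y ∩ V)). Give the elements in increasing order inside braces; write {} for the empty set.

Y ∩ X = {1,7,8,10}
(Y ∩ X) ∩ X = {1,7,8,10}
V △ Y = {3,4,8,10}
Y ∩ V = {1,6,7,9}
(V △ Y) ∩ (Y ∩ V) = {}
((Y ∩ X) ∩ X) − ((V △ Y) ∩ (Y ∩ V)) = {1,7,8,10}

{1,7,8,10}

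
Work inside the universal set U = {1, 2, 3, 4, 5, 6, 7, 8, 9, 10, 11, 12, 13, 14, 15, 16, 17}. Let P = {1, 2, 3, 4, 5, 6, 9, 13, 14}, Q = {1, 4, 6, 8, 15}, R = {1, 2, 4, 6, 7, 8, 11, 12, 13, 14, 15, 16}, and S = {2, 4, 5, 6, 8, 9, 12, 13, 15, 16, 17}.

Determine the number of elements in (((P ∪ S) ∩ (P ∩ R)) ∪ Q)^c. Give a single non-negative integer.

9

P ∪ S = {1, 2, 3, 4, 5, 6, 8, 9, 12, 13, 14, 15, 16, 17}
P ∩ R = {1, 2, 4, 6, 13, 14}
(P ∪ S) ∩ (P ∩ R) = {1, 2, 4, 6, 13, 14}
((P ∪ S) ∩ (P ∩ R)) ∪ Q = {1, 2, 4, 6, 8, 13, 14, 15}
(((P ∪ S) ∩ (P ∩ R)) ∪ Q)^c = {3, 5, 7, 9, 10, 11, 12, 16, 17}
|(((P ∪ S) ∩ (P ∩ R)) ∪ Q)^c| = 9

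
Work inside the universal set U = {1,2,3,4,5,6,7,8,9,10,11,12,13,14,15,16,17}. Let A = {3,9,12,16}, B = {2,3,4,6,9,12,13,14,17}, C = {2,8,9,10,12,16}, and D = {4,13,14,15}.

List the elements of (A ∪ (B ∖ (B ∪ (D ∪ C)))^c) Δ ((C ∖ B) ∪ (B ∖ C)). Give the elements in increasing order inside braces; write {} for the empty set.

{1,2,5,7,9,11,12,15}

D ∪ C = {2,4,8,9,10,12,13,14,15,16}
B ∪ (D ∪ C) = {2,3,4,6,8,9,10,12,13,14,15,16,17}
B ∖ (B ∪ (D ∪ C)) = {}
(B ∖ (B ∪ (D ∪ C)))^c = {1,2,3,4,5,6,7,8,9,10,11,12,13,14,15,16,17}
A ∪ (B ∖ (B ∪ (D ∪ C)))^c = {1,2,3,4,5,6,7,8,9,10,11,12,13,14,15,16,17}
C ∖ B = {8,10,16}
B ∖ C = {3,4,6,13,14,17}
(C ∖ B) ∪ (B ∖ C) = {3,4,6,8,10,13,14,16,17}
(A ∪ (B ∖ (B ∪ (D ∪ C)))^c) Δ ((C ∖ B) ∪ (B ∖ C)) = {1,2,5,7,9,11,12,15}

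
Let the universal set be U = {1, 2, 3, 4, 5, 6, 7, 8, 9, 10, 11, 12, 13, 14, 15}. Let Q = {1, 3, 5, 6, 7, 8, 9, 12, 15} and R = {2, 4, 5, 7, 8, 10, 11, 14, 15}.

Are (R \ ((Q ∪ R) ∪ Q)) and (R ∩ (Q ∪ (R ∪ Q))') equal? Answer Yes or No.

Yes

Q ∪ R = {1, 2, 3, 4, 5, 6, 7, 8, 9, 10, 11, 12, 14, 15}
(Q ∪ R) ∪ Q = {1, 2, 3, 4, 5, 6, 7, 8, 9, 10, 11, 12, 14, 15}
R \ ((Q ∪ R) ∪ Q) = {}
R ∪ Q = {1, 2, 3, 4, 5, 6, 7, 8, 9, 10, 11, 12, 14, 15}
Q ∪ (R ∪ Q) = {1, 2, 3, 4, 5, 6, 7, 8, 9, 10, 11, 12, 14, 15}
(Q ∪ (R ∪ Q))' = {13}
R ∩ (Q ∪ (R ∪ Q))' = {}
Both equal {}, so R \ ((Q ∪ R) ∪ Q) = R ∩ (Q ∪ (R ∪ Q))'.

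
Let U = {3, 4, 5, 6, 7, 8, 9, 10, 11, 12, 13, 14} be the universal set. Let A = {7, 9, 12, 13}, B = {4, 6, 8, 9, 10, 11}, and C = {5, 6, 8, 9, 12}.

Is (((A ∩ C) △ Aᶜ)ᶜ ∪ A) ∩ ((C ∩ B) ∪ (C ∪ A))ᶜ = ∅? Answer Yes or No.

Yes

A ∩ C = {9, 12}
Aᶜ = {3, 4, 5, 6, 8, 10, 11, 14}
(A ∩ C) △ Aᶜ = {3, 4, 5, 6, 8, 9, 10, 11, 12, 14}
((A ∩ C) △ Aᶜ)ᶜ = {7, 13}
((A ∩ C) △ Aᶜ)ᶜ ∪ A = {7, 9, 12, 13}
C ∩ B = {6, 8, 9}
C ∪ A = {5, 6, 7, 8, 9, 12, 13}
(C ∩ B) ∪ (C ∪ A) = {5, 6, 7, 8, 9, 12, 13}
((C ∩ B) ∪ (C ∪ A))ᶜ = {3, 4, 10, 11, 14}
{7, 9, 12, 13} and {3, 4, 10, 11, 14} share no elements.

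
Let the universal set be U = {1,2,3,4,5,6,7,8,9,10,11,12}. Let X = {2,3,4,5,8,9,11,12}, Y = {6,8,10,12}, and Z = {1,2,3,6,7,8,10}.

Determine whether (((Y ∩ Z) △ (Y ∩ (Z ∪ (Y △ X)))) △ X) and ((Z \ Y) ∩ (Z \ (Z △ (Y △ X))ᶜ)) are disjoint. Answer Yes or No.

Yes

Y ∩ Z = {6,8,10}
Y △ X = {2,3,4,5,6,9,10,11}
Z ∪ (Y △ X) = {1,2,3,4,5,6,7,8,9,10,11}
Y ∩ (Z ∪ (Y △ X)) = {6,8,10}
(Y ∩ Z) △ (Y ∩ (Z ∪ (Y △ X))) = {}
((Y ∩ Z) △ (Y ∩ (Z ∪ (Y △ X)))) △ X = {2,3,4,5,8,9,11,12}
Z \ Y = {1,2,3,7}
Z △ (Y △ X) = {1,4,5,7,8,9,11}
(Z △ (Y △ X))ᶜ = {2,3,6,10,12}
Z \ (Z △ (Y △ X))ᶜ = {1,7,8}
(Z \ Y) ∩ (Z \ (Z △ (Y △ X))ᶜ) = {1,7}
{2,3,4,5,8,9,11,12} and {1,7} share no elements.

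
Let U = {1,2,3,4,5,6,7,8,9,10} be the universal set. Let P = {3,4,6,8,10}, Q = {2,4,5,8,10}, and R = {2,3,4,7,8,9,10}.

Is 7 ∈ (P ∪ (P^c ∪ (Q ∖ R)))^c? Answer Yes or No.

7 ∉ P, so 7 ∈ P^c
7 ∉ Q and 7 ∈ R, so 7 ∉ Q ∖ R
7 ∈ P^c and 7 ∉ (Q ∖ R), so 7 ∈ P^c ∪ (Q ∖ R)
7 ∉ P and 7 ∈ (P^c ∪ (Q ∖ R)), so 7 ∈ P ∪ (P^c ∪ (Q ∖ R))
7 ∉ (P ∪ (P^c ∪ (Q ∖ R)))^c since 7 ∈ (P ∪ (P^c ∪ (Q ∖ R)))

No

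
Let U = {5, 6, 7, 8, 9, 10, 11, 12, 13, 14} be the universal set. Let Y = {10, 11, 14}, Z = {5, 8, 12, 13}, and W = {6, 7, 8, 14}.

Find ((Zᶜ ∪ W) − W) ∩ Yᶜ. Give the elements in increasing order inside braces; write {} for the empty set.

Zᶜ = {6, 7, 9, 10, 11, 14}
Zᶜ ∪ W = {6, 7, 8, 9, 10, 11, 14}
(Zᶜ ∪ W) − W = {9, 10, 11}
Yᶜ = {5, 6, 7, 8, 9, 12, 13}
((Zᶜ ∪ W) − W) ∩ Yᶜ = {9}

{9}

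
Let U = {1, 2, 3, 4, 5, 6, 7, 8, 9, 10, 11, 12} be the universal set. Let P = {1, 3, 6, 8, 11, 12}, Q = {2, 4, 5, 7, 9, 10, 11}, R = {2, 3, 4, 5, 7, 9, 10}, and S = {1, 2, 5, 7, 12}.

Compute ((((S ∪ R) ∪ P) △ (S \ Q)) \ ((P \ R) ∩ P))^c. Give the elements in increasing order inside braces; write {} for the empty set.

{1, 6, 8, 11, 12}

S ∪ R = {1, 2, 3, 4, 5, 7, 9, 10, 12}
(S ∪ R) ∪ P = {1, 2, 3, 4, 5, 6, 7, 8, 9, 10, 11, 12}
S \ Q = {1, 12}
((S ∪ R) ∪ P) △ (S \ Q) = {2, 3, 4, 5, 6, 7, 8, 9, 10, 11}
P \ R = {1, 6, 8, 11, 12}
(P \ R) ∩ P = {1, 6, 8, 11, 12}
(((S ∪ R) ∪ P) △ (S \ Q)) \ ((P \ R) ∩ P) = {2, 3, 4, 5, 7, 9, 10}
((((S ∪ R) ∪ P) △ (S \ Q)) \ ((P \ R) ∩ P))^c = {1, 6, 8, 11, 12}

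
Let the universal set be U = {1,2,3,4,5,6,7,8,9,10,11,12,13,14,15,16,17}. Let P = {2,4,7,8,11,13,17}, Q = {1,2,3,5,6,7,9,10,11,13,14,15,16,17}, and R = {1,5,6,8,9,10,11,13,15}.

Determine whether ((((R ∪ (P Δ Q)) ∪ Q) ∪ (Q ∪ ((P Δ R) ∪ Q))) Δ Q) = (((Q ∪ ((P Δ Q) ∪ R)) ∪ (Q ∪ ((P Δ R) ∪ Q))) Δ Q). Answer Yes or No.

P Δ Q = {1,3,4,5,6,8,9,10,14,15,16}
R ∪ (P Δ Q) = {1,3,4,5,6,8,9,10,11,13,14,15,16}
(R ∪ (P Δ Q)) ∪ Q = {1,2,3,4,5,6,7,8,9,10,11,13,14,15,16,17}
P Δ R = {1,2,4,5,6,7,9,10,15,17}
(P Δ R) ∪ Q = {1,2,3,4,5,6,7,9,10,11,13,14,15,16,17}
Q ∪ ((P Δ R) ∪ Q) = {1,2,3,4,5,6,7,9,10,11,13,14,15,16,17}
((R ∪ (P Δ Q)) ∪ Q) ∪ (Q ∪ ((P Δ R) ∪ Q)) = {1,2,3,4,5,6,7,8,9,10,11,13,14,15,16,17}
(((R ∪ (P Δ Q)) ∪ Q) ∪ (Q ∪ ((P Δ R) ∪ Q))) Δ Q = {4,8}
(P Δ Q) ∪ R = {1,3,4,5,6,8,9,10,11,13,14,15,16}
Q ∪ ((P Δ Q) ∪ R) = {1,2,3,4,5,6,7,8,9,10,11,13,14,15,16,17}
(Q ∪ ((P Δ Q) ∪ R)) ∪ (Q ∪ ((P Δ R) ∪ Q)) = {1,2,3,4,5,6,7,8,9,10,11,13,14,15,16,17}
((Q ∪ ((P Δ Q) ∪ R)) ∪ (Q ∪ ((P Δ R) ∪ Q))) Δ Q = {4,8}
Both equal {4,8}, so (((R ∪ (P Δ Q)) ∪ Q) ∪ (Q ∪ ((P Δ R) ∪ Q))) Δ Q = ((Q ∪ ((P Δ Q) ∪ R)) ∪ (Q ∪ ((P Δ R) ∪ Q))) Δ Q.

Yes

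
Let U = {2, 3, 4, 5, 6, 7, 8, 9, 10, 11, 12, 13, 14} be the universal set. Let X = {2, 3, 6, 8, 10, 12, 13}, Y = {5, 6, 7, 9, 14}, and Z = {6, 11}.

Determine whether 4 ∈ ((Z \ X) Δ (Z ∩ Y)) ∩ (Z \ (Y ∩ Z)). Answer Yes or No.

4 ∉ Z and 4 ∉ X, so 4 ∉ Z \ X
4 ∉ Z and 4 ∉ Y, so 4 ∉ Z ∩ Y
4 ∉ (Z \ X) and 4 ∉ (Z ∩ Y), so 4 ∉ (Z \ X) Δ (Z ∩ Y)
4 ∉ Y and 4 ∉ Z, so 4 ∉ Y ∩ Z
4 ∉ Z and 4 ∉ (Y ∩ Z), so 4 ∉ Z \ (Y ∩ Z)
4 ∉ ((Z \ X) Δ (Z ∩ Y)) and 4 ∉ (Z \ (Y ∩ Z)), so 4 ∉ ((Z \ X) Δ (Z ∩ Y)) ∩ (Z \ (Y ∩ Z))

No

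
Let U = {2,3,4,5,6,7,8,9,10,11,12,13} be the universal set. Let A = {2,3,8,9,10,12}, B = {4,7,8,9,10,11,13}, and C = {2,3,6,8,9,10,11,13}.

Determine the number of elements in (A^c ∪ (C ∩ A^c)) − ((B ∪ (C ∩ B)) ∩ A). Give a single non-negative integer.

A^c = {4,5,6,7,11,13}
C ∩ A^c = {6,11,13}
A^c ∪ (C ∩ A^c) = {4,5,6,7,11,13}
C ∩ B = {8,9,10,11,13}
B ∪ (C ∩ B) = {4,7,8,9,10,11,13}
(B ∪ (C ∩ B)) ∩ A = {8,9,10}
(A^c ∪ (C ∩ A^c)) − ((B ∪ (C ∩ B)) ∩ A) = {4,5,6,7,11,13}
|(A^c ∪ (C ∩ A^c)) − ((B ∪ (C ∩ B)) ∩ A)| = 6

6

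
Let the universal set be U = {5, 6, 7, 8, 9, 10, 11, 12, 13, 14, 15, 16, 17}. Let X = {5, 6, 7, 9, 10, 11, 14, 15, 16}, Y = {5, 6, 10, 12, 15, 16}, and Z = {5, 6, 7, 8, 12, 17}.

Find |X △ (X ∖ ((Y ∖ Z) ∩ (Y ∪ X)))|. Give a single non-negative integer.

Y ∖ Z = {10, 15, 16}
Y ∪ X = {5, 6, 7, 9, 10, 11, 12, 14, 15, 16}
(Y ∖ Z) ∩ (Y ∪ X) = {10, 15, 16}
X ∖ ((Y ∖ Z) ∩ (Y ∪ X)) = {5, 6, 7, 9, 11, 14}
X △ (X ∖ ((Y ∖ Z) ∩ (Y ∪ X))) = {10, 15, 16}
|X △ (X ∖ ((Y ∖ Z) ∩ (Y ∪ X)))| = 3

3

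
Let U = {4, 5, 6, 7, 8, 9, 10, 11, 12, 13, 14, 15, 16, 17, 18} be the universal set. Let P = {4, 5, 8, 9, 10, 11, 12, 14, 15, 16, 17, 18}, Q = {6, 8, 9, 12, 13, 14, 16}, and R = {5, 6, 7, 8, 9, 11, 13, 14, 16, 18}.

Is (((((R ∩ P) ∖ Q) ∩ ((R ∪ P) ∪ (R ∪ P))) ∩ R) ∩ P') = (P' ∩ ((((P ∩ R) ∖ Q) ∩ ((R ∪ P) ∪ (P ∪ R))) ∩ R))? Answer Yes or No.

R ∩ P = {5, 8, 9, 11, 14, 16, 18}
(R ∩ P) ∖ Q = {5, 11, 18}
R ∪ P = {4, 5, 6, 7, 8, 9, 10, 11, 12, 13, 14, 15, 16, 17, 18}
(R ∪ P) ∪ (R ∪ P) = {4, 5, 6, 7, 8, 9, 10, 11, 12, 13, 14, 15, 16, 17, 18}
((R ∩ P) ∖ Q) ∩ ((R ∪ P) ∪ (R ∪ P)) = {5, 11, 18}
(((R ∩ P) ∖ Q) ∩ ((R ∪ P) ∪ (R ∪ P))) ∩ R = {5, 11, 18}
P' = {6, 7, 13}
((((R ∩ P) ∖ Q) ∩ ((R ∪ P) ∪ (R ∪ P))) ∩ R) ∩ P' = {}
P ∩ R = {5, 8, 9, 11, 14, 16, 18}
(P ∩ R) ∖ Q = {5, 11, 18}
P ∪ R = {4, 5, 6, 7, 8, 9, 10, 11, 12, 13, 14, 15, 16, 17, 18}
(R ∪ P) ∪ (P ∪ R) = {4, 5, 6, 7, 8, 9, 10, 11, 12, 13, 14, 15, 16, 17, 18}
((P ∩ R) ∖ Q) ∩ ((R ∪ P) ∪ (P ∪ R)) = {5, 11, 18}
(((P ∩ R) ∖ Q) ∩ ((R ∪ P) ∪ (P ∪ R))) ∩ R = {5, 11, 18}
P' ∩ ((((P ∩ R) ∖ Q) ∩ ((R ∪ P) ∪ (P ∪ R))) ∩ R) = {}
Both equal {}, so ((((R ∩ P) ∖ Q) ∩ ((R ∪ P) ∪ (R ∪ P))) ∩ R) ∩ P' = P' ∩ ((((P ∩ R) ∖ Q) ∩ ((R ∪ P) ∪ (P ∪ R))) ∩ R).

Yes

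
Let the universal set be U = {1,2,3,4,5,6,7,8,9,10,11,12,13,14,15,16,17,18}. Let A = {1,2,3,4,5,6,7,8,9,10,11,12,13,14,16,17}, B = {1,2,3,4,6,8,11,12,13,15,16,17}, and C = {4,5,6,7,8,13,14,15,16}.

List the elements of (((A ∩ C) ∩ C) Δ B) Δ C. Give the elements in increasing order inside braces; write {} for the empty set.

{1,2,3,4,6,8,11,12,13,16,17}

A ∩ C = {4,5,6,7,8,13,14,16}
(A ∩ C) ∩ C = {4,5,6,7,8,13,14,16}
((A ∩ C) ∩ C) Δ B = {1,2,3,5,7,11,12,14,15,17}
(((A ∩ C) ∩ C) Δ B) Δ C = {1,2,3,4,6,8,11,12,13,16,17}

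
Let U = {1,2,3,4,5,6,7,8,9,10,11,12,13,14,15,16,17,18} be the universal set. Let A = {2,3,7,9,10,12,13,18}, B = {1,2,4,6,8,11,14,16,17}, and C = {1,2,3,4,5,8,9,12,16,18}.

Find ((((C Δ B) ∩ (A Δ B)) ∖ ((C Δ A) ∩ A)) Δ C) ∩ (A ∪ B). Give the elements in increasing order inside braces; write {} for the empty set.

C Δ B = {3,5,6,9,11,12,14,17,18}
A Δ B = {1,3,4,6,7,8,9,10,11,12,13,14,16,17,18}
(C Δ B) ∩ (A Δ B) = {3,6,9,11,12,14,17,18}
C Δ A = {1,4,5,7,8,10,13,16}
(C Δ A) ∩ A = {7,10,13}
((C Δ B) ∩ (A Δ B)) ∖ ((C Δ A) ∩ A) = {3,6,9,11,12,14,17,18}
(((C Δ B) ∩ (A Δ B)) ∖ ((C Δ A) ∩ A)) Δ C = {1,2,4,5,6,8,11,14,16,17}
A ∪ B = {1,2,3,4,6,7,8,9,10,11,12,13,14,16,17,18}
((((C Δ B) ∩ (A Δ B)) ∖ ((C Δ A) ∩ A)) Δ C) ∩ (A ∪ B) = {1,2,4,6,8,11,14,16,17}

{1,2,4,6,8,11,14,16,17}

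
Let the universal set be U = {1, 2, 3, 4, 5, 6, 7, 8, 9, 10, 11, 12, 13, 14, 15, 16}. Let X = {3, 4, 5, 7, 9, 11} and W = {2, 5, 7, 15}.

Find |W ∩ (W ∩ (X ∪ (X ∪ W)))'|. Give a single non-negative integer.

X ∪ W = {2, 3, 4, 5, 7, 9, 11, 15}
X ∪ (X ∪ W) = {2, 3, 4, 5, 7, 9, 11, 15}
W ∩ (X ∪ (X ∪ W)) = {2, 5, 7, 15}
(W ∩ (X ∪ (X ∪ W)))' = {1, 3, 4, 6, 8, 9, 10, 11, 12, 13, 14, 16}
W ∩ (W ∩ (X ∪ (X ∪ W)))' = {}
|W ∩ (W ∩ (X ∪ (X ∪ W)))'| = 0

0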